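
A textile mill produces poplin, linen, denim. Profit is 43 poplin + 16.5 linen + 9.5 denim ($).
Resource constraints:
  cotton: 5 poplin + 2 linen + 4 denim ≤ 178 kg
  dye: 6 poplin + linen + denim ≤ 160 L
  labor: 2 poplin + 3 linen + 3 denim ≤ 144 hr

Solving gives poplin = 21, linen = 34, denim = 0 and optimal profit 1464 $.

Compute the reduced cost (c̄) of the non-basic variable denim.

-7

Check each constraint at x*: cotton 173/178 (slack 5); dye 160/160 (tight); labor 144/144 (tight).
Slack constraints have shadow price 0 (complementary slackness).
From A_Bᵀ y = c: 6·y_dye + 2·y_labor = 43; 1·y_dye + 3·y_labor = 16.5.
→ y_dye = 6 and y_labor = 3.5.
Reduced cost of denim: c₃ − yᵀa₃ = 9.5 − (6·1 + 3.5·3) = 9.5 − 16.5 = -7.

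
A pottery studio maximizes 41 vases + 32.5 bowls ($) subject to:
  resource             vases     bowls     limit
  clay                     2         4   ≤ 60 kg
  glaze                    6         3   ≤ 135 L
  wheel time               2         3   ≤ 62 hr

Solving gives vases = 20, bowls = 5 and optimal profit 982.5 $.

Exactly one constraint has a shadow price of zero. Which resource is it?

wheel time

clay: 60/60 (binding)
glaze: 135/135 (binding)
wheel time: 55/62 (slack 7)
By complementary slackness, a constraint with positive slack has shadow price 0 → wheel time.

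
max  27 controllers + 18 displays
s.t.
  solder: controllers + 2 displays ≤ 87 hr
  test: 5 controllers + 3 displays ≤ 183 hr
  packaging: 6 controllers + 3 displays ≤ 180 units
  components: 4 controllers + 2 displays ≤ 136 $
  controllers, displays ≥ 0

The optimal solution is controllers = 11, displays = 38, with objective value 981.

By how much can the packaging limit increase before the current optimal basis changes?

18

Binding constraints: solder, packaging. The basis is B = [[1,2],[6,3]] with det -9.
Per unit increase in packaging, x* moves by d = (0.2222, -0.1111).
The basis stays optimal until test becomes binding; allowable increase = 18 units.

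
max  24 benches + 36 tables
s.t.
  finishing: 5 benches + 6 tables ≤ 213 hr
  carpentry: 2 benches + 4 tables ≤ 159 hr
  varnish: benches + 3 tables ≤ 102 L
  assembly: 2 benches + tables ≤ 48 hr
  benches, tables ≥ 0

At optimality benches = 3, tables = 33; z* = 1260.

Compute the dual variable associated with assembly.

At the optimum: finishing uses 213 of 213 (binding); carpentry uses 138 of 159 (slack = 21); varnish uses 102 of 102 (binding); assembly uses 39 of 48 (slack = 9).
Since carpentry, assembly are not tight, their duals are 0.
Dual feasibility on the basic columns requires 5·y_finishing + 1·y_varnish = 24, 6·y_finishing + 3·y_varnish = 36.
Solving: y_finishing = 4, y_varnish = 4.
Shadow price of assembly = 0.

0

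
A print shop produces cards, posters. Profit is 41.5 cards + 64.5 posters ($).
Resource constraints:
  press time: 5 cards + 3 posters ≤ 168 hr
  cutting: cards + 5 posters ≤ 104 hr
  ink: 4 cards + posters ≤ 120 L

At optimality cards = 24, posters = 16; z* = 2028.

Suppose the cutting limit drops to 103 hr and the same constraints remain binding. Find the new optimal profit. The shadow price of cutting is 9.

2019

Δb = -1, so new z* = 2028 + (9)·(-1) = 2028 − 9 = 2019.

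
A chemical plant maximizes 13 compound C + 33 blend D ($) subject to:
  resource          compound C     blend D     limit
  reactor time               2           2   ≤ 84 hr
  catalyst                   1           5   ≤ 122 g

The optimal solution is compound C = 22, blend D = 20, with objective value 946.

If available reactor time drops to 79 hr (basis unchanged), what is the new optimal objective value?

Check each constraint at x*: reactor time 84/84 (tight); catalyst 122/122 (tight).
The binding rows give the dual system: 2·y_reactor time + 1·y_catalyst = 13 and 2·y_reactor time + 5·y_catalyst = 33.
This yields shadow prices y_reactor time = 4, y_catalyst = 5.
Δz = y_reactor time·Δb = 4 × (-5) = -20, so new z* = 946 − 20 = 926.

926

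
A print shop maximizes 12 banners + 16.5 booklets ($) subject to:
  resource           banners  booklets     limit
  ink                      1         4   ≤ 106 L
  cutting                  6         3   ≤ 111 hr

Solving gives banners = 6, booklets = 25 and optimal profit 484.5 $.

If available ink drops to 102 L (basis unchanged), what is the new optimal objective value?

Check each constraint at x*: ink 106/106 (tight); cutting 111/111 (tight).
Dual feasibility on the basic columns requires 1·y_ink + 6·y_cutting = 12, 4·y_ink + 3·y_cutting = 16.5.
→ y_ink = 3 and y_cutting = 1.5.
Δz = y_ink·Δb = 3 × (-4) = -12, so new z* = 484.5 − 12 = 472.5.

472.5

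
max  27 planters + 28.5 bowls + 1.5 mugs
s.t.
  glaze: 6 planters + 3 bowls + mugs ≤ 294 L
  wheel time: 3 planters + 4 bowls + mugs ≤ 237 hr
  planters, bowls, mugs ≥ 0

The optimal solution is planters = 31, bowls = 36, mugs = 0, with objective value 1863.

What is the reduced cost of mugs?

-6

Check each constraint at x*: glaze 294/294 (tight); wheel time 237/237 (tight).
Dual feasibility on the basic columns requires 6·y_glaze + 3·y_wheel time = 27, 3·y_glaze + 4·y_wheel time = 28.5.
This yields shadow prices y_glaze = 1.5, y_wheel time = 6.
Reduced cost of mugs: c₃ − yᵀa₃ = 1.5 − (1.5·1 + 6·1) = 1.5 − 7.5 = -6.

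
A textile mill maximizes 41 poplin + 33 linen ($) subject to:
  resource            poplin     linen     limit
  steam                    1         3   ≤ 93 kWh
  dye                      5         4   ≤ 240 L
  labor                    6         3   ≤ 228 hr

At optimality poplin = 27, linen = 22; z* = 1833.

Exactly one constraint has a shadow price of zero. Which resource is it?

dye

steam: 93/93 (binding)
dye: 223/240 (slack 17)
labor: 228/228 (binding)
By complementary slackness, a constraint with positive slack has shadow price 0 → dye.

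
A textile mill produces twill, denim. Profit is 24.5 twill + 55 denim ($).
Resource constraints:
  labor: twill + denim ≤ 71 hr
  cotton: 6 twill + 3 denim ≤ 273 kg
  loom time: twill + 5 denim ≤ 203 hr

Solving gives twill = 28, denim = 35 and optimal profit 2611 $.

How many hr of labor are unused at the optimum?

8

labor used = 1·28 + 1·35 = 63; slack = 71 − 63 = 8.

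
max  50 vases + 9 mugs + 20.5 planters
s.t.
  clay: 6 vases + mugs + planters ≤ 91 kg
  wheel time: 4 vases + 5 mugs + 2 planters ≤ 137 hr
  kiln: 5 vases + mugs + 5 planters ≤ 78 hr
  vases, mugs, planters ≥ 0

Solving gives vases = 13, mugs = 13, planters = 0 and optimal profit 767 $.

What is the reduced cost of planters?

-4.5

At the optimum: clay uses 91 of 91 (binding); wheel time uses 117 of 137 (slack = 20); kiln uses 78 of 78 (binding).
Since wheel time is not tight, its dual is 0.
Dual feasibility on the basic columns requires 6·y_clay + 5·y_kiln = 50, 1·y_clay + 1·y_kiln = 9.
→ y_clay = 5 and y_kiln = 4.
Reduced cost of planters: c₃ − yᵀa₃ = 20.5 − (5·1 + 4·5) = 20.5 − 25 = -4.5.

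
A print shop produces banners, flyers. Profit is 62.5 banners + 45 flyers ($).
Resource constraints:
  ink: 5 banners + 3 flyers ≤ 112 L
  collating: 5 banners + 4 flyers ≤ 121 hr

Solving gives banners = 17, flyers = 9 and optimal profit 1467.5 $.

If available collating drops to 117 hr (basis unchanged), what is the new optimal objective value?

1437.5

Both ink and collating are binding at x*.
From A_Bᵀ y = c: 5·y_ink + 5·y_collating = 62.5; 3·y_ink + 4·y_collating = 45.
→ y_ink = 5 and y_collating = 7.5.
Δz = y_collating·Δb = 7.5 × (-4) = -30, so new z* = 1467.5 − 30 = 1437.5.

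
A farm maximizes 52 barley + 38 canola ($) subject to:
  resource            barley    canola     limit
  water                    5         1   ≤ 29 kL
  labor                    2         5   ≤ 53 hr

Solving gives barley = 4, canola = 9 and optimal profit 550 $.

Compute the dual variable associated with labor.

6

Both water and labor are binding at x*.
The binding rows give the dual system: 5·y_water + 2·y_labor = 52 and 1·y_water + 5·y_labor = 38.
This yields shadow prices y_water = 8, y_labor = 6.
Shadow price of labor = 6.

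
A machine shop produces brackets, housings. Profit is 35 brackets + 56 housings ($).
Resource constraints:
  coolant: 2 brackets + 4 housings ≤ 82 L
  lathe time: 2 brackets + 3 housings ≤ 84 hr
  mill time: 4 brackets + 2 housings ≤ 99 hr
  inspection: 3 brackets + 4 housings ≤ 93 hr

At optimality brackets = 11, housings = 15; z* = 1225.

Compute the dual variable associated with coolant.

Check each constraint at x*: coolant 82/82 (tight); lathe time 67/84 (slack 17); mill time 74/99 (slack 25); inspection 93/93 (tight).
By complementary slackness, y = 0 for the non-binding constraints.
From A_Bᵀ y = c: 2·y_coolant + 3·y_inspection = 35; 4·y_coolant + 4·y_inspection = 56.
Solving: y_coolant = 7, y_inspection = 7.
Shadow price of coolant = 7.

7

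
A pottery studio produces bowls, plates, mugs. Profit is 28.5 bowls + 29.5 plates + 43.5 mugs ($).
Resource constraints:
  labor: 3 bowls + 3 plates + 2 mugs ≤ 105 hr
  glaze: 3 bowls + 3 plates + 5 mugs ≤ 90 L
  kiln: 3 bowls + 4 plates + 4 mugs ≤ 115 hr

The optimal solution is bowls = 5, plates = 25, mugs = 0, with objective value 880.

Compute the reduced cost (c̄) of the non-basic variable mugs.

At the optimum: labor uses 90 of 105 (slack = 15); glaze uses 90 of 90 (binding); kiln uses 115 of 115 (binding).
By complementary slackness, y = 0 for the non-binding constraint.
The binding rows give the dual system: 3·y_glaze + 3·y_kiln = 28.5 and 3·y_glaze + 4·y_kiln = 29.5.
→ y_glaze = 8.5 and y_kiln = 1.
Reduced cost of mugs: c₃ − yᵀa₃ = 43.5 − (8.5·5 + 1·4) = 43.5 − 46.5 = -3.

-3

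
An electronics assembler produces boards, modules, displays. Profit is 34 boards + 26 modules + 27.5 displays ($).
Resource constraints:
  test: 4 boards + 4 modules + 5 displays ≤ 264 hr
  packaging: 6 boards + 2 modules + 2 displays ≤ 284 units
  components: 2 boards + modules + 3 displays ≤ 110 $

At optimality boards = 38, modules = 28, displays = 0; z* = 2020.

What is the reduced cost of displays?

At the optimum: test uses 264 of 264 (binding); packaging uses 284 of 284 (binding); components uses 104 of 110 (slack = 6).
Since components is not tight, its dual is 0.
From A_Bᵀ y = c: 4·y_test + 6·y_packaging = 34; 4·y_test + 2·y_packaging = 26.
This yields shadow prices y_test = 5.5, y_packaging = 2.
Reduced cost of displays: c₃ − yᵀa₃ = 27.5 − (5.5·5 + 2·2) = 27.5 − 31.5 = -4.

-4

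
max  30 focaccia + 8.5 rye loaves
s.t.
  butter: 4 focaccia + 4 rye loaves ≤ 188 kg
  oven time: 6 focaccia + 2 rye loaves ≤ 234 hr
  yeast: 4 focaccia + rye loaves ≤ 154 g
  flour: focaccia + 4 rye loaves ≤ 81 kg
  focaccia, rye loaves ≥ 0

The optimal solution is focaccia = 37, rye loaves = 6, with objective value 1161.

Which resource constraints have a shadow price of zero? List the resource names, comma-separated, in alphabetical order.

butter, flour

butter: 172/188 (slack 16)
oven time: 234/234 (binding)
yeast: 154/154 (binding)
flour: 61/81 (slack 20)
By complementary slackness, a constraint with positive slack has shadow price 0 → butter, flour.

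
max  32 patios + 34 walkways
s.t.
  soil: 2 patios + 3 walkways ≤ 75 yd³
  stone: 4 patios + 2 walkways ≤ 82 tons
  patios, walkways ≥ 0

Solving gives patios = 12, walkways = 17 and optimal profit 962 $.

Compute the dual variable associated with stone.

3.5

Check each constraint at x*: soil 75/75 (tight); stone 82/82 (tight).
From A_Bᵀ y = c: 2·y_soil + 4·y_stone = 32; 3·y_soil + 2·y_stone = 34.
→ y_soil = 9 and y_stone = 3.5.
Shadow price of stone = 3.5.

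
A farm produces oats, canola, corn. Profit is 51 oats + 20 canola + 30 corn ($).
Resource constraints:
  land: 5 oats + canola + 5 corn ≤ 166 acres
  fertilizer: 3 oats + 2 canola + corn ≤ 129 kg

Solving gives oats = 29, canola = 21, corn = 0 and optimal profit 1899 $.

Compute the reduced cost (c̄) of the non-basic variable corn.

-7

Both land and fertilizer are binding at x*.
Dual feasibility on the basic columns requires 5·y_land + 3·y_fertilizer = 51, 1·y_land + 2·y_fertilizer = 20.
This yields shadow prices y_land = 6, y_fertilizer = 7.
Reduced cost of corn: c₃ − yᵀa₃ = 30 − (6·5 + 7·1) = 30 − 37 = -7.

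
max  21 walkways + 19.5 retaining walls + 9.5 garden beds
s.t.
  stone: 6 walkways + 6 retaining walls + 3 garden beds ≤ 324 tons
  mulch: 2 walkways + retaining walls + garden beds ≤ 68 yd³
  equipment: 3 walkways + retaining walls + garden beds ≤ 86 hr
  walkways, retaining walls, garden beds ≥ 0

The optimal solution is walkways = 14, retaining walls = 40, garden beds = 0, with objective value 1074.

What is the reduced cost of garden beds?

Binding: stone and mulch. Non-binding: equipment (4 unused).
By complementary slackness, y = 0 for the non-binding constraint.
The binding rows give the dual system: 6·y_stone + 2·y_mulch = 21 and 6·y_stone + 1·y_mulch = 19.5.
This yields shadow prices y_stone = 3, y_mulch = 1.5.
Reduced cost of garden beds: c₃ − yᵀa₃ = 9.5 − (3·3 + 1.5·1) = 9.5 − 10.5 = -1.

-1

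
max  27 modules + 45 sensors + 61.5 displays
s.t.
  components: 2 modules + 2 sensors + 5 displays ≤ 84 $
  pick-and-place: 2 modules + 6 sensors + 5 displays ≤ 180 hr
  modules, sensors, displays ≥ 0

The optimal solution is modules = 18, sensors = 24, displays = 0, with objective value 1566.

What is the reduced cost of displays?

At the optimum: components uses 84 of 84 (binding); pick-and-place uses 180 of 180 (binding).
Dual feasibility on the basic columns requires 2·y_components + 2·y_pick-and-place = 27, 2·y_components + 6·y_pick-and-place = 45.
→ y_components = 9 and y_pick-and-place = 4.5.
Reduced cost of displays: c₃ − yᵀa₃ = 61.5 − (9·5 + 4.5·5) = 61.5 − 67.5 = -6.

-6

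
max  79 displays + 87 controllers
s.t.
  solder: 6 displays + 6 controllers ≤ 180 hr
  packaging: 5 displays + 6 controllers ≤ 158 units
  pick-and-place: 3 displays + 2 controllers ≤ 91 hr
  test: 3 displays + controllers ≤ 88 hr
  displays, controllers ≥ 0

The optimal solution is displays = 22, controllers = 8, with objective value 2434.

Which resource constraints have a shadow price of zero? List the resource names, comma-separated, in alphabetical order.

pick-and-place, test

solder: 180/180 (binding)
packaging: 158/158 (binding)
pick-and-place: 82/91 (slack 9)
test: 74/88 (slack 14)
By complementary slackness, a constraint with positive slack has shadow price 0 → pick-and-place, test.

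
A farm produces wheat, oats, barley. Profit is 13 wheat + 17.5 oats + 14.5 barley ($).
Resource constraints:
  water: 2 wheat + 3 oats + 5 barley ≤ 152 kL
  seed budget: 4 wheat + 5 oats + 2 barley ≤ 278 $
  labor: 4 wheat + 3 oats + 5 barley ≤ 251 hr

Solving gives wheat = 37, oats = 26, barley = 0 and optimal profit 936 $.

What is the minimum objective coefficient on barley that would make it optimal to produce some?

Check each constraint at x*: water 152/152 (tight); seed budget 278/278 (tight); labor 226/251 (slack 25).
By complementary slackness, y = 0 for the non-binding constraint.
From A_Bᵀ y = c: 2·y_water + 4·y_seed budget = 13; 3·y_water + 5·y_seed budget = 17.5.
This yields shadow prices y_water = 2.5, y_seed budget = 2.
barley enters the basis when its profit ≥ yᵀa₃ = 2.5·5 + 2·2 = 16.5.

16.5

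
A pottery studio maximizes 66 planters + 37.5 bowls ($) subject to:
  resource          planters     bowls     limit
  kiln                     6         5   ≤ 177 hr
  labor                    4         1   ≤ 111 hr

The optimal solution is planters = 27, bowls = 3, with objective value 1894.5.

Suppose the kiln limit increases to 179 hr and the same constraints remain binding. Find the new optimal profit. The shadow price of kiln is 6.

Δb = 2, so new z* = 1894.5 + (6)·(2) = 1894.5 + 12 = 1906.5.

1906.5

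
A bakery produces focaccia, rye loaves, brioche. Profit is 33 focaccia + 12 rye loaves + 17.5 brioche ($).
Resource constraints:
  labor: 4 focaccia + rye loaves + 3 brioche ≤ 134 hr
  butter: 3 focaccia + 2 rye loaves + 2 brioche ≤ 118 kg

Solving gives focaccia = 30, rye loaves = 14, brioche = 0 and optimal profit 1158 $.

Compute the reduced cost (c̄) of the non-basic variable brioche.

Check each constraint at x*: labor 134/134 (tight); butter 118/118 (tight).
From A_Bᵀ y = c: 4·y_labor + 3·y_butter = 33; 1·y_labor + 2·y_butter = 12.
Solving: y_labor = 6, y_butter = 3.
Reduced cost of brioche: c₃ − yᵀa₃ = 17.5 − (6·3 + 3·2) = 17.5 − 24 = -6.5.

-6.5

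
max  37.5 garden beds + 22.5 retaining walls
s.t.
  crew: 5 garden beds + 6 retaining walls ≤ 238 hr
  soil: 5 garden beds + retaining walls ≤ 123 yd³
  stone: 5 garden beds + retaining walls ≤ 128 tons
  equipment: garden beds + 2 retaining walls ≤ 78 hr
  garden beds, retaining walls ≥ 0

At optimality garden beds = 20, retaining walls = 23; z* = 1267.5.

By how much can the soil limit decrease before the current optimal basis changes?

Binding constraints: crew, soil. The basis is B = [[5,6],[5,1]] with det -25.
Per unit decrease in soil, x* moves by d = (-0.24, 0.2).
The basis stays optimal until equipment becomes binding; allowable decrease = 75 yd³.

75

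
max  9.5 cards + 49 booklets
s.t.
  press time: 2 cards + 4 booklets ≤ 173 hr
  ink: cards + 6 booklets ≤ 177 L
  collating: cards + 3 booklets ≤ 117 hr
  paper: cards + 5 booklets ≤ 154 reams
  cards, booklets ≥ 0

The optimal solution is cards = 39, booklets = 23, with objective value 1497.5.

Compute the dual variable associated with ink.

1.5

Check each constraint at x*: press time 170/173 (slack 3); ink 177/177 (tight); collating 108/117 (slack 9); paper 154/154 (tight).
Slack constraints have shadow price 0 (complementary slackness).
From A_Bᵀ y = c: 1·y_ink + 1·y_paper = 9.5; 6·y_ink + 5·y_paper = 49.
→ y_ink = 1.5 and y_paper = 8.
Shadow price of ink = 1.5.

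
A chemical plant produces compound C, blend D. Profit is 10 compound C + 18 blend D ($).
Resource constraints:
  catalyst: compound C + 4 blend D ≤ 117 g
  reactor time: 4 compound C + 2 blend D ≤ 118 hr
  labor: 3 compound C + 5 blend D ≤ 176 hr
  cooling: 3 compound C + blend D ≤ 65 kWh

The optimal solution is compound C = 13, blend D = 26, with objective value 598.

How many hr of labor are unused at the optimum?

labor used = 3·13 + 5·26 = 169; slack = 176 − 169 = 7.

7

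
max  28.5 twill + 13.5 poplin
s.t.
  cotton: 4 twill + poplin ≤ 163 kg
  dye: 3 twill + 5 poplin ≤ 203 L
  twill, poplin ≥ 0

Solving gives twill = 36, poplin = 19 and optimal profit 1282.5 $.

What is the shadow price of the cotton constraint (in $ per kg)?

Both cotton and dye are binding at x*.
The binding rows give the dual system: 4·y_cotton + 3·y_dye = 28.5 and 1·y_cotton + 5·y_dye = 13.5.
→ y_cotton = 6 and y_dye = 1.5.
Shadow price of cotton = 6.

6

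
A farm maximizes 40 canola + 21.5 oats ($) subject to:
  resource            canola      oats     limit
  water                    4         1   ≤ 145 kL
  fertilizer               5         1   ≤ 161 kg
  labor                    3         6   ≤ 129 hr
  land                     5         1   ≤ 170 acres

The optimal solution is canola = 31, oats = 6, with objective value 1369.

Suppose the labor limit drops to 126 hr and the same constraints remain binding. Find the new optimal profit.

Check each constraint at x*: water 130/145 (slack 15); fertilizer 161/161 (tight); labor 129/129 (tight); land 161/170 (slack 9).
Since water, land are not tight, their duals are 0.
From A_Bᵀ y = c: 5·y_fertilizer + 3·y_labor = 40; 1·y_fertilizer + 6·y_labor = 21.5.
Solving: y_fertilizer = 6.5, y_labor = 2.5.
Δz = y_labor·Δb = 2.5 × (-3) = -7.5, so new z* = 1369 − 7.5 = 1361.5.

1361.5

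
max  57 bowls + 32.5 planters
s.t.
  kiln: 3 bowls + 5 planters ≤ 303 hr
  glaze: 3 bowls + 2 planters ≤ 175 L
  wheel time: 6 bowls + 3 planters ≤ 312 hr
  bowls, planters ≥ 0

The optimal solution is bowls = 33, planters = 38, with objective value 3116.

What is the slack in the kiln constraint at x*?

kiln used = 3·33 + 5·38 = 289; slack = 303 − 289 = 14.

14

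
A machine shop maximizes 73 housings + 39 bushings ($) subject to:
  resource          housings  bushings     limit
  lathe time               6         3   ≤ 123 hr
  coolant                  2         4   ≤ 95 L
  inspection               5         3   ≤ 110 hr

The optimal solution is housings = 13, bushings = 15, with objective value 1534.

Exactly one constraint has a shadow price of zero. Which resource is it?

lathe time: 123/123 (binding)
coolant: 86/95 (slack 9)
inspection: 110/110 (binding)
By complementary slackness, a constraint with positive slack has shadow price 0 → coolant.

coolant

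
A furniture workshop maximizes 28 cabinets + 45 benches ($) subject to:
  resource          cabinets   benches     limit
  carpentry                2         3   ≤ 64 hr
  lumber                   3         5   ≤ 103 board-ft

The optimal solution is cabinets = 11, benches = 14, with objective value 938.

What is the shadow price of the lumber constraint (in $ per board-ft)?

6

Both carpentry and lumber are binding at x*.
From A_Bᵀ y = c: 2·y_carpentry + 3·y_lumber = 28; 3·y_carpentry + 5·y_lumber = 45.
This yields shadow prices y_carpentry = 5, y_lumber = 6.
Shadow price of lumber = 6.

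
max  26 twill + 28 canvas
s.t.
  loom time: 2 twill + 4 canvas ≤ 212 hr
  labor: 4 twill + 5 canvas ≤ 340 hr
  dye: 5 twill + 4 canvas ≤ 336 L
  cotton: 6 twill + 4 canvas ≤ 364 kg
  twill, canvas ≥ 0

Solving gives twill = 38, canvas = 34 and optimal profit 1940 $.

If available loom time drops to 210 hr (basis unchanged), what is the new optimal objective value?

Check each constraint at x*: loom time 212/212 (tight); labor 322/340 (slack 18); dye 326/336 (slack 10); cotton 364/364 (tight).
Since labor, dye are not tight, their duals are 0.
The binding rows give the dual system: 2·y_loom time + 6·y_cotton = 26 and 4·y_loom time + 4·y_cotton = 28.
Solving: y_loom time = 4, y_cotton = 3.
Δz = y_loom time·Δb = 4 × (-2) = -8, so new z* = 1940 − 8 = 1932.

1932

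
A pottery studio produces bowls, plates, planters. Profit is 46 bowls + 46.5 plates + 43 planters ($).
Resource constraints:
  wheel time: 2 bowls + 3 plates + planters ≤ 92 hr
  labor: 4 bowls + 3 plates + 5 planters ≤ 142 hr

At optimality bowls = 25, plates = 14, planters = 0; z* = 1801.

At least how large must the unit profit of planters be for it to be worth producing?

45.5

Both wheel time and labor are binding at x*.
The binding rows give the dual system: 2·y_wheel time + 4·y_labor = 46 and 3·y_wheel time + 3·y_labor = 46.5.
This yields shadow prices y_wheel time = 8, y_labor = 7.5.
planters enters the basis when its profit ≥ yᵀa₃ = 8·1 + 7.5·5 = 45.5.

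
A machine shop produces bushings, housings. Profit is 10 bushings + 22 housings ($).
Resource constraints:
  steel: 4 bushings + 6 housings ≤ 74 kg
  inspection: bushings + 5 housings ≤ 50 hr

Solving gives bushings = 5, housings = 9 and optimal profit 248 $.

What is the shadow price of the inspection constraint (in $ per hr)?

Check each constraint at x*: steel 74/74 (tight); inspection 50/50 (tight).
The binding rows give the dual system: 4·y_steel + 1·y_inspection = 10 and 6·y_steel + 5·y_inspection = 22.
This yields shadow prices y_steel = 2, y_inspection = 2.
Shadow price of inspection = 2.

2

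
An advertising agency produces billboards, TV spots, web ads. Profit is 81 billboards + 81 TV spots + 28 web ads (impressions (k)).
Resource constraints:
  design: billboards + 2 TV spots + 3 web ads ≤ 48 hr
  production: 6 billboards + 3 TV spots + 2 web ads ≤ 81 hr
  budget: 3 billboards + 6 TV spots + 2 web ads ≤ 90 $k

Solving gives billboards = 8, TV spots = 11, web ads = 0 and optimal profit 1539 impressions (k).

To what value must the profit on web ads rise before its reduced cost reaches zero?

36

Binding: production and budget. Non-binding: design (18 unused).
By complementary slackness, y = 0 for the non-binding constraint.
From A_Bᵀ y = c: 6·y_production + 3·y_budget = 81; 3·y_production + 6·y_budget = 81.
Solving: y_production = 9, y_budget = 9.
web ads enters the basis when its profit ≥ yᵀa₃ = 9·2 + 9·2 = 36.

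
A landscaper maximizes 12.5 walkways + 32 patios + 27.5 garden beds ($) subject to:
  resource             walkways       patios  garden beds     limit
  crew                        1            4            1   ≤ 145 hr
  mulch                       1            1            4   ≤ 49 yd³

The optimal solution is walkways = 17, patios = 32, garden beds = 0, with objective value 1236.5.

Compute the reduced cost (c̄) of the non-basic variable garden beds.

At the optimum: crew uses 145 of 145 (binding); mulch uses 49 of 49 (binding).
From A_Bᵀ y = c: 1·y_crew + 1·y_mulch = 12.5; 4·y_crew + 1·y_mulch = 32.
→ y_crew = 6.5 and y_mulch = 6.
Reduced cost of garden beds: c₃ − yᵀa₃ = 27.5 − (6.5·1 + 6·4) = 27.5 − 30.5 = -3.

-3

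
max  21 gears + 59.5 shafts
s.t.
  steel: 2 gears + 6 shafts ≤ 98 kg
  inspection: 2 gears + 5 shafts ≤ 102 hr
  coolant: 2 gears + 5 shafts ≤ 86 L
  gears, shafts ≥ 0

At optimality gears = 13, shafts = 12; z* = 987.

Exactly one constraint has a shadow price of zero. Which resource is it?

steel: 98/98 (binding)
inspection: 86/102 (slack 16)
coolant: 86/86 (binding)
By complementary slackness, a constraint with positive slack has shadow price 0 → inspection.

inspection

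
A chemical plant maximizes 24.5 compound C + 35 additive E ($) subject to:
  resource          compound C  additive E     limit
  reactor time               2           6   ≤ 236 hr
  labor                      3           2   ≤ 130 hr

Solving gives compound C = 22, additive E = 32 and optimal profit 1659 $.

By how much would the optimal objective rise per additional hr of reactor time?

Check each constraint at x*: reactor time 236/236 (tight); labor 130/130 (tight).
The binding rows give the dual system: 2·y_reactor time + 3·y_labor = 24.5 and 6·y_reactor time + 2·y_labor = 35.
→ y_reactor time = 4 and y_labor = 5.5.
Shadow price of reactor time = 4.

4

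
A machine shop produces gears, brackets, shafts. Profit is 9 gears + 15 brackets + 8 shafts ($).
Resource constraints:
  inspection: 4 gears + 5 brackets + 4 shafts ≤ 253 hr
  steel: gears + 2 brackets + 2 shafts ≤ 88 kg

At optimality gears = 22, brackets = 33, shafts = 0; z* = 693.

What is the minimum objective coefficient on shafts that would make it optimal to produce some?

14

Check each constraint at x*: inspection 253/253 (tight); steel 88/88 (tight).
The binding rows give the dual system: 4·y_inspection + 1·y_steel = 9 and 5·y_inspection + 2·y_steel = 15.
This yields shadow prices y_inspection = 1, y_steel = 5.
shafts enters the basis when its profit ≥ yᵀa₃ = 1·4 + 5·2 = 14.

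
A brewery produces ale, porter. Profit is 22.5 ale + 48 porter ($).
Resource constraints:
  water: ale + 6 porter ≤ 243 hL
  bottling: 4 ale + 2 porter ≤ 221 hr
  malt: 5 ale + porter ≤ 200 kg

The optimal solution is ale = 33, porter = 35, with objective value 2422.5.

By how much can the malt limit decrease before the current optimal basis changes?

Binding constraints: water, malt. The basis is B = [[1,6],[5,1]] with det -29.
Per unit decrease in malt, x* moves by d = (-0.2069, 0.0345).
The basis stays optimal until ale reaches 0; allowable decrease = 159.5 kg.

159.5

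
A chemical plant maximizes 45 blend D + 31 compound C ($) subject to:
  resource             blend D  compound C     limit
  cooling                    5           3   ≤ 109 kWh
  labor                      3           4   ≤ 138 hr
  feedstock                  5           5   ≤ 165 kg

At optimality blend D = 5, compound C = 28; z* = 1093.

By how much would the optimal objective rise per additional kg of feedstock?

At the optimum: cooling uses 109 of 109 (binding); labor uses 127 of 138 (slack = 11); feedstock uses 165 of 165 (binding).
By complementary slackness, y = 0 for the non-binding constraint.
Dual feasibility on the basic columns requires 5·y_cooling + 5·y_feedstock = 45, 3·y_cooling + 5·y_feedstock = 31.
→ y_cooling = 7 and y_feedstock = 2.
Shadow price of feedstock = 2.

2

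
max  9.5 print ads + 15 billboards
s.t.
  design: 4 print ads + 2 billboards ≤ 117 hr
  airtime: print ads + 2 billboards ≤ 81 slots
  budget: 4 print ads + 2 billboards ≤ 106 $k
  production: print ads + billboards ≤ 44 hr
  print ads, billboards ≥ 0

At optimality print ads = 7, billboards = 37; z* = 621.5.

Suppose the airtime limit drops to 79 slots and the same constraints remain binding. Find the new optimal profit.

610.5

Binding: airtime and production. Non-binding: design (15 unused), budget (4 unused).
Slack constraints have shadow price 0 (complementary slackness).
From A_Bᵀ y = c: 1·y_airtime + 1·y_production = 9.5; 2·y_airtime + 1·y_production = 15.
Solving: y_airtime = 5.5, y_production = 4.
Δz = y_airtime·Δb = 5.5 × (-2) = -11, so new z* = 621.5 − 11 = 610.5.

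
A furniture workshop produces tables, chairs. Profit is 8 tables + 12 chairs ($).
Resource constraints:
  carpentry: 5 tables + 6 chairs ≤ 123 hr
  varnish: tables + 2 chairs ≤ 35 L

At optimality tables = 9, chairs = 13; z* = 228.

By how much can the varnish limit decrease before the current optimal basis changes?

10.4

Binding constraints: carpentry, varnish. The basis is B = [[5,6],[1,2]] with det 4.
Per unit decrease in varnish, x* moves by d = (1.5, -1.25).
The basis stays optimal until chairs reaches 0; allowable decrease = 10.4 L.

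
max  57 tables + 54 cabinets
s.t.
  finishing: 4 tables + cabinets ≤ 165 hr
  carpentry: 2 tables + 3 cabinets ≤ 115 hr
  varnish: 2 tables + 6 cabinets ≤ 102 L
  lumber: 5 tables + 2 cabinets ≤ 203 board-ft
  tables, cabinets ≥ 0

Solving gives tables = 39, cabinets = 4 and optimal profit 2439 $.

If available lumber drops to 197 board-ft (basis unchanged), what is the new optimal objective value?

2385

Check each constraint at x*: finishing 160/165 (slack 5); carpentry 90/115 (slack 25); varnish 102/102 (tight); lumber 203/203 (tight).
Since finishing, carpentry are not tight, their duals are 0.
The binding rows give the dual system: 2·y_varnish + 5·y_lumber = 57 and 6·y_varnish + 2·y_lumber = 54.
→ y_varnish = 6 and y_lumber = 9.
Δz = y_lumber·Δb = 9 × (-6) = -54, so new z* = 2439 − 54 = 2385.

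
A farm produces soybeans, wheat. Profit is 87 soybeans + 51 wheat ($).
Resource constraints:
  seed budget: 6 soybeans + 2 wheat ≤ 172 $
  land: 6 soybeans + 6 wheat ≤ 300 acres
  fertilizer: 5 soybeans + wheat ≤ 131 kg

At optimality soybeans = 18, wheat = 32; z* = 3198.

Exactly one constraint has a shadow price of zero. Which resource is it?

seed budget: 172/172 (binding)
land: 300/300 (binding)
fertilizer: 122/131 (slack 9)
By complementary slackness, a constraint with positive slack has shadow price 0 → fertilizer.

fertilizer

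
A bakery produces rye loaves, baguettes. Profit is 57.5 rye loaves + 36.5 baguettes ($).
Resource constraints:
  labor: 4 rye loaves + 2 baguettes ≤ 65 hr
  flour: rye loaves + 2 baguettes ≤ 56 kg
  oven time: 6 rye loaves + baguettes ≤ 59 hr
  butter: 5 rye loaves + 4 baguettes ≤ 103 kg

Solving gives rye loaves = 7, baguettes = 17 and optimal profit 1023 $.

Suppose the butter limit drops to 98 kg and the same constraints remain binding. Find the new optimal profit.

980.5

Check each constraint at x*: labor 62/65 (slack 3); flour 41/56 (slack 15); oven time 59/59 (tight); butter 103/103 (tight).
By complementary slackness, y = 0 for the non-binding constraints.
From A_Bᵀ y = c: 6·y_oven time + 5·y_butter = 57.5; 1·y_oven time + 4·y_butter = 36.5.
This yields shadow prices y_oven time = 2.5, y_butter = 8.5.
Δz = y_butter·Δb = 8.5 × (-5) = -42.5, so new z* = 1023 − 42.5 = 980.5.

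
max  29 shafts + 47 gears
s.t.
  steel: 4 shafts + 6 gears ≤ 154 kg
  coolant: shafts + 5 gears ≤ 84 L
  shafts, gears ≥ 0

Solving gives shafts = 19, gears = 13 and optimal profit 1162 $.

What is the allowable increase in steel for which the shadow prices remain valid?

Binding constraints: steel, coolant. The basis is B = [[4,6],[1,5]] with det 14.
Per unit increase in steel, x* moves by d = (0.3571, -0.0714).
The basis stays optimal until gears reaches 0; allowable increase = 182 kg.

182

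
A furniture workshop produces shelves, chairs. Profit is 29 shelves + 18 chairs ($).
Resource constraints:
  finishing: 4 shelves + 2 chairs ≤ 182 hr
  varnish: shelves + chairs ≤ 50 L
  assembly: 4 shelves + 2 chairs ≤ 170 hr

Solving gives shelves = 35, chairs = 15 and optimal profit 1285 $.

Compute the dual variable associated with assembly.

5.5

Check each constraint at x*: finishing 170/182 (slack 12); varnish 50/50 (tight); assembly 170/170 (tight).
Since finishing is not tight, its dual is 0.
The binding rows give the dual system: 1·y_varnish + 4·y_assembly = 29 and 1·y_varnish + 2·y_assembly = 18.
→ y_varnish = 7 and y_assembly = 5.5.
Shadow price of assembly = 5.5.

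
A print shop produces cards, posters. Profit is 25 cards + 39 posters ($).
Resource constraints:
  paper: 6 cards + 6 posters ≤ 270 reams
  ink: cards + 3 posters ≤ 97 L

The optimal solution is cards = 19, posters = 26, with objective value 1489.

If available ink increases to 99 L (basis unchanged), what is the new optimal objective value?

Both paper and ink are binding at x*.
The binding rows give the dual system: 6·y_paper + 1·y_ink = 25 and 6·y_paper + 3·y_ink = 39.
This yields shadow prices y_paper = 3, y_ink = 7.
Δz = y_ink·Δb = 7 × (2) = 14, so new z* = 1489 + 14 = 1503.

1503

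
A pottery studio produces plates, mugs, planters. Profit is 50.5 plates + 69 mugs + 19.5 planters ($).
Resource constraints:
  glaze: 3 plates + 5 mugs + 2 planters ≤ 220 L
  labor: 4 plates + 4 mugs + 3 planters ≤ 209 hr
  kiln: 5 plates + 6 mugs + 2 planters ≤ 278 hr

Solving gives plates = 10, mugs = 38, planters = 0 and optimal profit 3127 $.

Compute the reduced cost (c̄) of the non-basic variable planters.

-5.5

Check each constraint at x*: glaze 220/220 (tight); labor 192/209 (slack 17); kiln 278/278 (tight).
Slack constraints have shadow price 0 (complementary slackness).
The binding rows give the dual system: 3·y_glaze + 5·y_kiln = 50.5 and 5·y_glaze + 6·y_kiln = 69.
Solving: y_glaze = 6, y_kiln = 6.5.
Reduced cost of planters: c₃ − yᵀa₃ = 19.5 − (6·2 + 6.5·2) = 19.5 − 25 = -5.5.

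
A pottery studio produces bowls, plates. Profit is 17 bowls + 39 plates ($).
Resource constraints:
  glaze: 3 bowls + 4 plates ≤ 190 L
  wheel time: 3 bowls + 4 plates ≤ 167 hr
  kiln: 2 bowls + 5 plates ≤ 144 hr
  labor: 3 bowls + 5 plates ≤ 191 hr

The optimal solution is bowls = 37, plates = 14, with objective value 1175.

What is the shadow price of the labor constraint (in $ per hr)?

0

Binding: wheel time and kiln. Non-binding: glaze (23 unused), labor (10 unused).
Slack constraints have shadow price 0 (complementary slackness).
The binding rows give the dual system: 3·y_wheel time + 2·y_kiln = 17 and 4·y_wheel time + 5·y_kiln = 39.
This yields shadow prices y_wheel time = 1, y_kiln = 7.
Shadow price of labor = 0.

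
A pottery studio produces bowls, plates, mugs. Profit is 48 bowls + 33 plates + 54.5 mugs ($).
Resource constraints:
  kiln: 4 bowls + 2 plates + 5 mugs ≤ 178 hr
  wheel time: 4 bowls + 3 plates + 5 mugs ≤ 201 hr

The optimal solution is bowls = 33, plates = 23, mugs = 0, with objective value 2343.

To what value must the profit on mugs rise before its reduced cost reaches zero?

At the optimum: kiln uses 178 of 178 (binding); wheel time uses 201 of 201 (binding).
From A_Bᵀ y = c: 4·y_kiln + 4·y_wheel time = 48; 2·y_kiln + 3·y_wheel time = 33.
→ y_kiln = 3 and y_wheel time = 9.
mugs enters the basis when its profit ≥ yᵀa₃ = 3·5 + 9·5 = 60.

60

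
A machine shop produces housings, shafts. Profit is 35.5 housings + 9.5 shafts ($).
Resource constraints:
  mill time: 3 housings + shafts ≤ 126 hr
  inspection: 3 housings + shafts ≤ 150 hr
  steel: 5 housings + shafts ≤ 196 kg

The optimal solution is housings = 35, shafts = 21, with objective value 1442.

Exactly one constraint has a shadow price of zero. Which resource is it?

inspection

mill time: 126/126 (binding)
inspection: 126/150 (slack 24)
steel: 196/196 (binding)
By complementary slackness, a constraint with positive slack has shadow price 0 → inspection.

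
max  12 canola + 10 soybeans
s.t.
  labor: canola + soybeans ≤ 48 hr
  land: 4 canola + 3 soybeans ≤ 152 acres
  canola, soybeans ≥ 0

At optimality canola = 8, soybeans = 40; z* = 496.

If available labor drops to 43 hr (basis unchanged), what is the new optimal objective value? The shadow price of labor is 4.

Δb = -5, so new z* = 496 + (4)·(-5) = 496 − 20 = 476.

476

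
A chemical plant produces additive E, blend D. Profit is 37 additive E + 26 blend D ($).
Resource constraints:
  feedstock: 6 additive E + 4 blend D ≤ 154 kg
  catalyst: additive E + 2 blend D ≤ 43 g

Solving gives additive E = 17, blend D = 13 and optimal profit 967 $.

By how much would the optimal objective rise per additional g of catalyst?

1

Both feedstock and catalyst are binding at x*.
Dual feasibility on the basic columns requires 6·y_feedstock + 1·y_catalyst = 37, 4·y_feedstock + 2·y_catalyst = 26.
Solving: y_feedstock = 6, y_catalyst = 1.
Shadow price of catalyst = 1.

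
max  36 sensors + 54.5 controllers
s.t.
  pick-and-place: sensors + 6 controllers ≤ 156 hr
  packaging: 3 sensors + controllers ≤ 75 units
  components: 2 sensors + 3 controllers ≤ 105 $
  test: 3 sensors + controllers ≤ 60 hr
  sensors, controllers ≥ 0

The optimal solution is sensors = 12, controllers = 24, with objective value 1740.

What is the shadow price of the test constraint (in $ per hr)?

9.5

Check each constraint at x*: pick-and-place 156/156 (tight); packaging 60/75 (slack 15); components 96/105 (slack 9); test 60/60 (tight).
Slack constraints have shadow price 0 (complementary slackness).
Dual feasibility on the basic columns requires 1·y_pick-and-place + 3·y_test = 36, 6·y_pick-and-place + 1·y_test = 54.5.
This yields shadow prices y_pick-and-place = 7.5, y_test = 9.5.
Shadow price of test = 9.5.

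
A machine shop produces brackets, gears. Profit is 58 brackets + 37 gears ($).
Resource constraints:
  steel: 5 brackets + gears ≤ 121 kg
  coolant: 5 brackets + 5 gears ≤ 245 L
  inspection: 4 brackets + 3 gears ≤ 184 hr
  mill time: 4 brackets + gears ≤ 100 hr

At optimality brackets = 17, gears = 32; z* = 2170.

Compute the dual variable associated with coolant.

6

Binding: coolant and mill time. Non-binding: steel (4 unused), inspection (20 unused).
Slack constraints have shadow price 0 (complementary slackness).
The binding rows give the dual system: 5·y_coolant + 4·y_mill time = 58 and 5·y_coolant + 1·y_mill time = 37.
Solving: y_coolant = 6, y_mill time = 7.
Shadow price of coolant = 6.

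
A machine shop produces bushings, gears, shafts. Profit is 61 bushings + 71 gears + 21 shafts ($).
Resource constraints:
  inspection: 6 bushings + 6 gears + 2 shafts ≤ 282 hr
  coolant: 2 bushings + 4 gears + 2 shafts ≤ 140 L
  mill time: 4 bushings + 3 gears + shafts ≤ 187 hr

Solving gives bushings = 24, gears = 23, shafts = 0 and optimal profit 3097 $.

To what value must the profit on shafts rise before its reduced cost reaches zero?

At the optimum: inspection uses 282 of 282 (binding); coolant uses 140 of 140 (binding); mill time uses 165 of 187 (slack = 22).
Since mill time is not tight, its dual is 0.
The binding rows give the dual system: 6·y_inspection + 2·y_coolant = 61 and 6·y_inspection + 4·y_coolant = 71.
This yields shadow prices y_inspection = 8.5, y_coolant = 5.
shafts enters the basis when its profit ≥ yᵀa₃ = 8.5·2 + 5·2 = 27.

27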